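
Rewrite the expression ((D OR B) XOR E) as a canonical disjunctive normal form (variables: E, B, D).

(NOT E AND NOT B AND D) OR (NOT E AND B AND NOT D) OR (NOT E AND B AND D) OR (E AND NOT B AND NOT D)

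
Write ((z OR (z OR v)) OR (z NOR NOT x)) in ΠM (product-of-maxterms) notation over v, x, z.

ΠM(0) = (v OR x OR z)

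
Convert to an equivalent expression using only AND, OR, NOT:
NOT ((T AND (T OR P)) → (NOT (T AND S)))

(T AND (T OR P)) AND (T AND S)
(Negated implication: NOT(A → B) = A AND NOT B)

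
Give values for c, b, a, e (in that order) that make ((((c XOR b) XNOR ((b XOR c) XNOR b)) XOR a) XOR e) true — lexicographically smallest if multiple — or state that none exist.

c=0, b=0, a=0, e=1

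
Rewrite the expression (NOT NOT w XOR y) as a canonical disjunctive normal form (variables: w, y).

(NOT w AND y) OR (w AND NOT y)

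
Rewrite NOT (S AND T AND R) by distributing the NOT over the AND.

NOT S OR NOT T OR NOT R
De Morgan's: NOT(AND of terms) = OR of negations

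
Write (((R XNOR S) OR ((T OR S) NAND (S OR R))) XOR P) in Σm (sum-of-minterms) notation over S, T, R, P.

Σm(0, 2, 4, 7, 9, 10, 13, 14) = (NOT S AND NOT T AND NOT R AND NOT P) OR (NOT S AND NOT T AND R AND NOT P) OR (NOT S AND T AND NOT R AND NOT P) OR (NOT S AND T AND R AND P) OR (S AND NOT T AND NOT R AND P) OR (S AND NOT T AND R AND NOT P) OR (S AND T AND NOT R AND P) OR (S AND T AND R AND NOT P)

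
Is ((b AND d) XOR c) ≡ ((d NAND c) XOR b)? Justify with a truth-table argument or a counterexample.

No. Counterexample: with b=0, c=0, d=0, Expression 1 = 0 but Expression 2 = 1.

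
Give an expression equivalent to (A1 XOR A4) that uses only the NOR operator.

((((A1 NOR A4) NOR (A1 NOR A4)) NOR ((A1 NOR A4) NOR (A1 NOR A4))) NOR ((((A1 NOR A1) NOR (A4 NOR A4)) NOR ((A1 NOR A1) NOR (A4 NOR A4))) NOR (((A1 NOR A1) NOR (A4 NOR A4)) NOR ((A1 NOR A1) NOR (A4 NOR A4)))))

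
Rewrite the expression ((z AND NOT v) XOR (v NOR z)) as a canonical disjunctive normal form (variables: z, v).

(NOT z AND NOT v) OR (z AND NOT v)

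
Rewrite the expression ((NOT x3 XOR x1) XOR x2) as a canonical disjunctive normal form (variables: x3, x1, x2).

(NOT x3 AND NOT x1 AND NOT x2) OR (NOT x3 AND x1 AND x2) OR (x3 AND NOT x1 AND x2) OR (x3 AND x1 AND NOT x2)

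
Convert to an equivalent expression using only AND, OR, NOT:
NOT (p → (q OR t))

p AND NOT (q OR t)
(Negated implication: NOT(A → B) = A AND NOT B)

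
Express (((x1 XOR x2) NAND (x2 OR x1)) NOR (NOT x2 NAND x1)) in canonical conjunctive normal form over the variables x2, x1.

(x2 OR x1) AND (NOT x2 OR x1) AND (NOT x2 OR NOT x1)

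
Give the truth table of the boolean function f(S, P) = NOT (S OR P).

S | P | Output
--------------
0 | 0 | 1
0 | 1 | 0
1 | 0 | 0
1 | 1 | 0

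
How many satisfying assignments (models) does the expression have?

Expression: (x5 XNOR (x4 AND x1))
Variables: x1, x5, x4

Satisfying assignments: (0,0,0), (0,0,1), (1,0,0), (1,1,1)
Count: 4 out of 8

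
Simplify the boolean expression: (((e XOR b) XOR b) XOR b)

By XOR self-cancellation ((E XOR v) XOR v = E):
= (e XOR b)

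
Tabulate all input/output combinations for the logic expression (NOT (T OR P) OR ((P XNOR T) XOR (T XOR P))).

P | T | Output
--------------
0 | 0 | 1
0 | 1 | 1
1 | 0 | 1
1 | 1 | 1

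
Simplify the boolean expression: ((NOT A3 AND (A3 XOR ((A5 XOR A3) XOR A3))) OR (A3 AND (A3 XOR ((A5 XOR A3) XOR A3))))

By distribution ((E AND v) OR (E AND NOT v) = E) then XOR self-cancellation ((E XOR v) XOR v = E):
= (A5 XOR A3)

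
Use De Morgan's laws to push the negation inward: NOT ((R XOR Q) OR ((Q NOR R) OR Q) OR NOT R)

NOT (R XOR Q) AND NOT ((Q NOR R) OR Q) AND R
De Morgan's: NOT(OR of terms) = AND of negations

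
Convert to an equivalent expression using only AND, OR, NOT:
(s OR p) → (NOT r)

NOT (s OR p) OR (NOT r)
(Implication elimination: A → B = NOT A OR B)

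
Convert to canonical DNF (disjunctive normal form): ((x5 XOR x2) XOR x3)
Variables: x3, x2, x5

(NOT x3 AND NOT x2 AND x5) OR (NOT x3 AND x2 AND NOT x5) OR (x3 AND NOT x2 AND NOT x5) OR (x3 AND x2 AND x5)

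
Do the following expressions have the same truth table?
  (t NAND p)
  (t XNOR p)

No. Counterexample: with t=0, p=1, Expression 1 = 1 but Expression 2 = 0.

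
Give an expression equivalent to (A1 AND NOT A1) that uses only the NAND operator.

((A1 NAND (A1 NAND A1)) NAND (A1 NAND (A1 NAND A1)))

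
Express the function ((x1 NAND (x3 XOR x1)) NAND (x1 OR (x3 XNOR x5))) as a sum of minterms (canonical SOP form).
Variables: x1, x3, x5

Σm(1, 2, 4, 5) = (NOT x1 AND NOT x3 AND x5) OR (NOT x1 AND x3 AND NOT x5) OR (x1 AND NOT x3 AND NOT x5) OR (x1 AND NOT x3 AND x5)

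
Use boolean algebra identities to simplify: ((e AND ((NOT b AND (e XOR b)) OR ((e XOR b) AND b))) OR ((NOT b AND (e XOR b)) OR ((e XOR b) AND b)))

By absorption (E OR (E AND v) = E) then distribution ((E AND v) OR (E AND NOT v) = E):
= (e XOR b)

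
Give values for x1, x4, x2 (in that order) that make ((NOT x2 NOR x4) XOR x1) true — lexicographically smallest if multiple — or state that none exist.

x1=0, x4=0, x2=1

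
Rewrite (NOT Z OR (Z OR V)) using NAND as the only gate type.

(((Z NAND Z) NAND (Z NAND Z)) NAND (((Z NAND Z) NAND (V NAND V)) NAND ((Z NAND Z) NAND (V NAND V))))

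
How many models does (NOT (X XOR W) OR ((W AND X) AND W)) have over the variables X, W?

Satisfying assignments: (0,0), (1,1)
Count: 2 out of 4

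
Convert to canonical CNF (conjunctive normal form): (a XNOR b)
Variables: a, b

(a OR NOT b) AND (NOT a OR b)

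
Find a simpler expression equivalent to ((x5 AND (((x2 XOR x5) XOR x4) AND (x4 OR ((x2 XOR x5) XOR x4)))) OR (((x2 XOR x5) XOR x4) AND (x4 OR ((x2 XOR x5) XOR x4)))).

By absorption (E OR (E AND v) = E) then absorption (E AND (E OR v) = E):
= ((x2 XOR x5) XOR x4)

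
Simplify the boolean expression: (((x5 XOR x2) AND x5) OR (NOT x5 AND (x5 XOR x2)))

By distribution ((E AND v) OR (E AND NOT v) = E):
= (x5 XOR x2)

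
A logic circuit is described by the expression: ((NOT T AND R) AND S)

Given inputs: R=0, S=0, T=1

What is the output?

Substituting: ((NOT 1 AND 0) AND 0)
= 0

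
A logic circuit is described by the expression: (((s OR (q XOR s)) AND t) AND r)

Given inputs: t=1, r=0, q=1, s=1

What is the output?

Substituting: (((1 OR (1 XOR 1)) AND 1) AND 0)
= 0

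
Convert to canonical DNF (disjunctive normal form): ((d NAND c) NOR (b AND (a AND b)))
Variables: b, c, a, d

(NOT b AND c AND NOT a AND d) OR (NOT b AND c AND a AND d) OR (b AND c AND NOT a AND d)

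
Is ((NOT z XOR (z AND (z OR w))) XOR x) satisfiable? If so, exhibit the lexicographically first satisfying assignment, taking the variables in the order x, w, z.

x=0, w=0, z=0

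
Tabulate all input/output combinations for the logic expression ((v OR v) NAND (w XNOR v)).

w | v | Output
--------------
0 | 0 | 1
0 | 1 | 1
1 | 0 | 1
1 | 1 | 0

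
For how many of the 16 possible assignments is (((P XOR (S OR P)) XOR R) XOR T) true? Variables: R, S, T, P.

Satisfying assignments: (0,0,1,0), (0,0,1,1), (0,1,0,0), (0,1,1,1), (1,0,0,0), (1,0,0,1), (1,1,0,1), (1,1,1,0)
Count: 8 out of 16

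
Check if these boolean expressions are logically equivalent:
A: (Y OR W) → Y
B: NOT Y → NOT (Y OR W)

Yes, Contrapositive is always equivalent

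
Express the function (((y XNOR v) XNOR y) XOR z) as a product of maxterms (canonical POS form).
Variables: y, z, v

ΠM(0, 3, 4, 7) = (y OR z OR v) AND (y OR NOT z OR NOT v) AND (NOT y OR z OR v) AND (NOT y OR NOT z OR NOT v)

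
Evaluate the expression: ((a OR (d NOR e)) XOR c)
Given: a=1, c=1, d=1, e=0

Substituting: ((1 OR (1 NOR 0)) XOR 1)
= 0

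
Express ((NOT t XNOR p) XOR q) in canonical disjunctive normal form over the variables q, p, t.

(NOT q AND NOT p AND t) OR (NOT q AND p AND NOT t) OR (q AND NOT p AND NOT t) OR (q AND p AND t)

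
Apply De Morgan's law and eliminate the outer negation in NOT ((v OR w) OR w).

NOT (v OR w) AND NOT w
De Morgan's: NOT(OR of terms) = AND of negations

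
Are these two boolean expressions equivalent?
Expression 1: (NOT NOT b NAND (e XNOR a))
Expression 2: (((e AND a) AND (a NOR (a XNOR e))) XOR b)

No. Counterexample: with a=0, e=0, b=0, Expression 1 = 1 but Expression 2 = 0.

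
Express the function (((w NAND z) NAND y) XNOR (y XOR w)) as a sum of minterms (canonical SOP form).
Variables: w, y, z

Σm(4, 5, 6) = (w AND NOT y AND NOT z) OR (w AND NOT y AND z) OR (w AND y AND NOT z)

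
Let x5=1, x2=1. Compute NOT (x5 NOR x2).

Substituting: NOT (1 NOR 1)
= 1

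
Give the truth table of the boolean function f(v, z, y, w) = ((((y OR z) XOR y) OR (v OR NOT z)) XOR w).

v | z | y | w | Output
----------------------
0 | 0 | 0 | 0 | 1
0 | 0 | 0 | 1 | 0
0 | 0 | 1 | 0 | 1
0 | 0 | 1 | 1 | 0
0 | 1 | 0 | 0 | 1
0 | 1 | 0 | 1 | 0
0 | 1 | 1 | 0 | 0
0 | 1 | 1 | 1 | 1
1 | 0 | 0 | 0 | 1
1 | 0 | 0 | 1 | 0
1 | 0 | 1 | 0 | 1
1 | 0 | 1 | 1 | 0
1 | 1 | 0 | 0 | 1
1 | 1 | 0 | 1 | 0
1 | 1 | 1 | 0 | 1
1 | 1 | 1 | 1 | 0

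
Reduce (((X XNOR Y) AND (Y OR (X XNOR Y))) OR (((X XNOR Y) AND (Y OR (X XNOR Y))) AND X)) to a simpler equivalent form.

By absorption (E OR (E AND v) = E) then absorption (E AND (E OR v) = E):
= (X XNOR Y)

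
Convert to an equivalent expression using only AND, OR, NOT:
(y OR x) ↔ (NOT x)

((y OR x) AND (NOT x)) OR (NOT (y OR x) AND x)
(Biconditional = both true or both false)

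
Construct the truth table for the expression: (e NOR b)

e | b | Output
--------------
0 | 0 | 1
0 | 1 | 0
1 | 0 | 0
1 | 1 | 0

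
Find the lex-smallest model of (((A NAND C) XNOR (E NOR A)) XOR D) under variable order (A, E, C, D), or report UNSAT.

A=0, E=0, C=0, D=0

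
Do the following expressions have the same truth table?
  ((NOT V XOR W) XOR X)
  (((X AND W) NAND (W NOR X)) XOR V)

No. Counterexample: with W=0, X=1, V=0, Expression 1 = 0 but Expression 2 = 1.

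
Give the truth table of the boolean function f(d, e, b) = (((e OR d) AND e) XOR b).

d | e | b | Output
------------------
0 | 0 | 0 | 0
0 | 0 | 1 | 1
0 | 1 | 0 | 1
0 | 1 | 1 | 0
1 | 0 | 0 | 0
1 | 0 | 1 | 1
1 | 1 | 0 | 1
1 | 1 | 1 | 0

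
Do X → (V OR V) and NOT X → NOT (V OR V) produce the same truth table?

No, Inverse is not equivalent to original (counterexample: V=0, X=1)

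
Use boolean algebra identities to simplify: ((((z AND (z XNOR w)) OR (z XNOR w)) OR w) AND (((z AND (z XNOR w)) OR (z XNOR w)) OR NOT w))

By distribution ((E OR v) AND (E OR NOT v) = E) then absorption (E OR (E AND v) = E):
= (z XNOR w)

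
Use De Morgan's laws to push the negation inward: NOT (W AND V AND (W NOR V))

NOT W OR NOT V OR NOT (W NOR V)
De Morgan's: NOT(AND of terms) = OR of negations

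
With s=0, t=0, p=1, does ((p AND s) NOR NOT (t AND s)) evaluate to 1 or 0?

Substituting: ((1 AND 0) NOR NOT (0 AND 0))
= 0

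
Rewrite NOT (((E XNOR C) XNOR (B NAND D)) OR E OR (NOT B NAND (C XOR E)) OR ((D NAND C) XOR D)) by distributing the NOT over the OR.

NOT ((E XNOR C) XNOR (B NAND D)) AND NOT E AND NOT (NOT B NAND (C XOR E)) AND NOT ((D NAND C) XOR D)
De Morgan's: NOT(OR of terms) = AND of negations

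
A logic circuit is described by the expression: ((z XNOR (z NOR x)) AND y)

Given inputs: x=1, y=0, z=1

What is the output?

Substituting: ((1 XNOR (1 NOR 1)) AND 0)
= 0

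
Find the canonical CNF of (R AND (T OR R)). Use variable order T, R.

(T OR R) AND (NOT T OR R)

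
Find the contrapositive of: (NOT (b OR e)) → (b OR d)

Contrapositive: NOT (b OR d) → (b OR e)
Note: A statement and its contrapositive are logically equivalent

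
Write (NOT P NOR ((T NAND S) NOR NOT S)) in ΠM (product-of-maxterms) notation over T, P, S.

ΠM(0, 1, 4, 5, 7) = (T OR P OR S) AND (T OR P OR NOT S) AND (NOT T OR P OR S) AND (NOT T OR P OR NOT S) AND (NOT T OR NOT P OR NOT S)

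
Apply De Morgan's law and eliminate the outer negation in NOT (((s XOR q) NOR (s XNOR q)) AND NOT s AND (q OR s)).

NOT ((s XOR q) NOR (s XNOR q)) OR s OR NOT (q OR s)
De Morgan's: NOT(AND of terms) = OR of negations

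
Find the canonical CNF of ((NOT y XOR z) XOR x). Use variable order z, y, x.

(z OR y OR NOT x) AND (z OR NOT y OR x) AND (NOT z OR y OR x) AND (NOT z OR NOT y OR NOT x)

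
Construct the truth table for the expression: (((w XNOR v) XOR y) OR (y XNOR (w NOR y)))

w | y | v | Output
------------------
0 | 0 | 0 | 1
0 | 0 | 1 | 0
0 | 1 | 0 | 0
0 | 1 | 1 | 1
1 | 0 | 0 | 1
1 | 0 | 1 | 1
1 | 1 | 0 | 1
1 | 1 | 1 | 0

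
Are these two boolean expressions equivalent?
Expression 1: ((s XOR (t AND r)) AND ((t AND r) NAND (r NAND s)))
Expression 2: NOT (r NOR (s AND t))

No. Counterexample: with t=0, s=0, r=1, Expression 1 = 0 but Expression 2 = 1.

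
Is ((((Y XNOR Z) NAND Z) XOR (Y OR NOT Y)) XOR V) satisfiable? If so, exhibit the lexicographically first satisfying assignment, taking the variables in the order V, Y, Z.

V=0, Y=1, Z=1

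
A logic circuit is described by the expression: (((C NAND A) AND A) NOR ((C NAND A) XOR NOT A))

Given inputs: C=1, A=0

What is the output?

Substituting: (((1 NAND 0) AND 0) NOR ((1 NAND 0) XOR NOT 0))
= 1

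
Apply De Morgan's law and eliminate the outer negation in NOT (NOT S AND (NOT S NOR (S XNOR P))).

S OR NOT (NOT S NOR (S XNOR P))
De Morgan's: NOT(AND of terms) = OR of negations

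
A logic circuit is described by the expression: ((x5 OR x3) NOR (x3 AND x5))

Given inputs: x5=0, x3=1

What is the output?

Substituting: ((0 OR 1) NOR (1 AND 0))
= 0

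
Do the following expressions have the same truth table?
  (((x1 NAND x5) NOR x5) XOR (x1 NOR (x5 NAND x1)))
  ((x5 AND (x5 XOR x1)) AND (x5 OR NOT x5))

No. Counterexample: with x5=1, x1=0, Expression 1 = 0 but Expression 2 = 1.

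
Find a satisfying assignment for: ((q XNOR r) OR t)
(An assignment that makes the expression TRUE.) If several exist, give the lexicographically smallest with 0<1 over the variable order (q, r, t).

q=0, r=0, t=0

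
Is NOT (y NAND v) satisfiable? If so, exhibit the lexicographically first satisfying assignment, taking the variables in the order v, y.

v=1, y=1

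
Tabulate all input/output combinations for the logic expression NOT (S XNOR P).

S | P | Output
--------------
0 | 0 | 0
0 | 1 | 1
1 | 0 | 1
1 | 1 | 0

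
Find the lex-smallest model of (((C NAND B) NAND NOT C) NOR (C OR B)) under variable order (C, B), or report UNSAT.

C=0, B=0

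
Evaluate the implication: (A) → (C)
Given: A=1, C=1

Antecedent (A) = 1; consequent (C) = 1.
1 → 1 = 1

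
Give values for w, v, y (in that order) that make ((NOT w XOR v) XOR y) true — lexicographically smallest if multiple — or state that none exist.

w=0, v=0, y=0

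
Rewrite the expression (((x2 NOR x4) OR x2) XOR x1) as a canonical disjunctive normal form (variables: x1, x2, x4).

(NOT x1 AND NOT x2 AND NOT x4) OR (NOT x1 AND x2 AND NOT x4) OR (NOT x1 AND x2 AND x4) OR (x1 AND NOT x2 AND x4)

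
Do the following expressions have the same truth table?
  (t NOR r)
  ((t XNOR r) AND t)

No. Counterexample: with t=0, r=0, Expression 1 = 1 but Expression 2 = 0.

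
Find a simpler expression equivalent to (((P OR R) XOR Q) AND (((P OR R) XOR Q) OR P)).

By absorption (E AND (E OR v) = E):
= ((P OR R) XOR Q)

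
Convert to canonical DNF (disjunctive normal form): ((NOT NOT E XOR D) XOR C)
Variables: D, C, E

(NOT D AND NOT C AND E) OR (NOT D AND C AND NOT E) OR (D AND NOT C AND NOT E) OR (D AND C AND E)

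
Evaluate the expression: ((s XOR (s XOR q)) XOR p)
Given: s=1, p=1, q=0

Substituting: ((1 XOR (1 XOR 0)) XOR 1)
= 1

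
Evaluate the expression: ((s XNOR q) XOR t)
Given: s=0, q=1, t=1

Substituting: ((0 XNOR 1) XOR 1)
= 1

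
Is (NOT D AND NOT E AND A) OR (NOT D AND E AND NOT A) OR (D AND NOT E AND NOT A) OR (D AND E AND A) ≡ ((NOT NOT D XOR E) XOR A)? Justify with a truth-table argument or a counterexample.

Yes, they are equivalent — the two output columns agree on all 8 assignments:
D | E | A | Expression 1 | Expression 2
---------------------------------------
0 | 0 | 0 | 0 | 0
0 | 0 | 1 | 1 | 1
0 | 1 | 0 | 1 | 1
0 | 1 | 1 | 0 | 0
1 | 0 | 0 | 1 | 1
1 | 0 | 1 | 0 | 0
1 | 1 | 0 | 0 | 0
1 | 1 | 1 | 1 | 1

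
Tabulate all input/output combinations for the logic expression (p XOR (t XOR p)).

t | p | Output
--------------
0 | 0 | 0
0 | 1 | 0
1 | 0 | 1
1 | 1 | 1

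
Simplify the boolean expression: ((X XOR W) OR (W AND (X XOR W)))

By absorption (E OR (E AND v) = E):
= (X XOR W)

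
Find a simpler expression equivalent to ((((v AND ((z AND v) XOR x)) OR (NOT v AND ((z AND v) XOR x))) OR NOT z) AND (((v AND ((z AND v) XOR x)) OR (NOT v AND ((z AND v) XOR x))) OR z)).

By distribution ((E OR v) AND (E OR NOT v) = E) then distribution ((E AND v) OR (E AND NOT v) = E):
= ((z AND v) XOR x)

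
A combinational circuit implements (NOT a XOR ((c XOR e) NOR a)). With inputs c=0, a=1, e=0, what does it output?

Substituting: (NOT 1 XOR ((0 XOR 0) NOR 1))
= 0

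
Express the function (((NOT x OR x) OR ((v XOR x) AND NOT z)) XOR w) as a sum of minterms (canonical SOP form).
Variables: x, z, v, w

Σm(0, 2, 4, 6, 8, 10, 12, 14) = (NOT x AND NOT z AND NOT v AND NOT w) OR (NOT x AND NOT z AND v AND NOT w) OR (NOT x AND z AND NOT v AND NOT w) OR (NOT x AND z AND v AND NOT w) OR (x AND NOT z AND NOT v AND NOT w) OR (x AND NOT z AND v AND NOT w) OR (x AND z AND NOT v AND NOT w) OR (x AND z AND v AND NOT w)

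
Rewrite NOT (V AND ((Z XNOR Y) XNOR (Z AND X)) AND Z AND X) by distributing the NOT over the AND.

NOT V OR NOT ((Z XNOR Y) XNOR (Z AND X)) OR NOT Z OR NOT X
De Morgan's: NOT(AND of terms) = OR of negations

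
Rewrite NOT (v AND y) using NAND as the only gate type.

(((v NAND y) NAND (v NAND y)) NAND ((v NAND y) NAND (v NAND y)))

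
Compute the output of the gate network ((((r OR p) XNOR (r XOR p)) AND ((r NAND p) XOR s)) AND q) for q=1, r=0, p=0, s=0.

Substituting: ((((0 OR 0) XNOR (0 XOR 0)) AND ((0 NAND 0) XOR 0)) AND 1)
= 1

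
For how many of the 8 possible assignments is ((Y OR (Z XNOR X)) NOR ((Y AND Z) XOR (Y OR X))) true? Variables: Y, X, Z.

Satisfying assignments: (0,0,1)
Count: 1 out of 8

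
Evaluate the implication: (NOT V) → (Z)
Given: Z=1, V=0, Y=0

Antecedent (NOT V) = 1; consequent (Z) = 1.
1 → 1 = 1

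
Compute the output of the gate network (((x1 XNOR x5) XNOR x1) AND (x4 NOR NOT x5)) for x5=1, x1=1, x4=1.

Substituting: (((1 XNOR 1) XNOR 1) AND (1 NOR NOT 1))
= 0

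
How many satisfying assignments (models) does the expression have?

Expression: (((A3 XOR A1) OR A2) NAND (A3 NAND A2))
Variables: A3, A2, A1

Satisfying assignments: (0,0,0), (1,0,1), (1,1,0), (1,1,1)
Count: 4 out of 8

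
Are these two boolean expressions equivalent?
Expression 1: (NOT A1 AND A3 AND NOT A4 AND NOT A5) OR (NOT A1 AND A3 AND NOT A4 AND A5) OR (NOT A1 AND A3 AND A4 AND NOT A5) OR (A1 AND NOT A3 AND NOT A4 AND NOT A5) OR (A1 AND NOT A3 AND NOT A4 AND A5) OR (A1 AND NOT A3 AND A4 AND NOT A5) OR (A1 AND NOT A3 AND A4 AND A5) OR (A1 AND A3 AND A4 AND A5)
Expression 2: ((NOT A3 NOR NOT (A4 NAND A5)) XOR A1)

Yes, they are equivalent — the two output columns agree on all 16 assignments:
A1 | A3 | A4 | A5 | Expression 1 | Expression 2
-----------------------------------------------
0 | 0 | 0 | 0 | 0 | 0
0 | 0 | 0 | 1 | 0 | 0
0 | 0 | 1 | 0 | 0 | 0
0 | 0 | 1 | 1 | 0 | 0
0 | 1 | 0 | 0 | 1 | 1
0 | 1 | 0 | 1 | 1 | 1
0 | 1 | 1 | 0 | 1 | 1
0 | 1 | 1 | 1 | 0 | 0
1 | 0 | 0 | 0 | 1 | 1
1 | 0 | 0 | 1 | 1 | 1
1 | 0 | 1 | 0 | 1 | 1
1 | 0 | 1 | 1 | 1 | 1
1 | 1 | 0 | 0 | 0 | 0
1 | 1 | 0 | 1 | 0 | 0
1 | 1 | 1 | 0 | 0 | 0
1 | 1 | 1 | 1 | 1 | 1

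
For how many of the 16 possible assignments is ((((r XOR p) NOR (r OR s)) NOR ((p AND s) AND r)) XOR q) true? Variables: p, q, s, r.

Satisfying assignments: (0,0,0,1), (0,0,1,0), (0,0,1,1), (0,1,0,0), (1,0,0,0), (1,0,0,1), (1,0,1,0), (1,1,1,1)
Count: 8 out of 16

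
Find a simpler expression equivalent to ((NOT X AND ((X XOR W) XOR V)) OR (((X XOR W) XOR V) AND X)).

By distribution ((E AND v) OR (E AND NOT v) = E):
= ((X XOR W) XOR V)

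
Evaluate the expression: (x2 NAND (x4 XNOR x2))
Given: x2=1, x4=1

Substituting: (1 NAND (1 XNOR 1))
= 0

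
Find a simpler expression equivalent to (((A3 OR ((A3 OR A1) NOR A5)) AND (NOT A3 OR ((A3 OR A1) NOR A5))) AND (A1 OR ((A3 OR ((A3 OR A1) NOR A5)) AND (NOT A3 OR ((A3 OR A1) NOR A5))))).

By absorption (E AND (E OR v) = E) then distribution ((E OR v) AND (E OR NOT v) = E):
= ((A3 OR A1) NOR A5)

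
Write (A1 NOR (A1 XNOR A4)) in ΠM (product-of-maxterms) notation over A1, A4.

ΠM(0, 2, 3) = (A1 OR A4) AND (NOT A1 OR A4) AND (NOT A1 OR NOT A4)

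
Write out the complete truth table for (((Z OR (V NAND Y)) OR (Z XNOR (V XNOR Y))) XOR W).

W | Z | V | Y | Output
----------------------
0 | 0 | 0 | 0 | 1
0 | 0 | 0 | 1 | 1
0 | 0 | 1 | 0 | 1
0 | 0 | 1 | 1 | 0
0 | 1 | 0 | 0 | 1
0 | 1 | 0 | 1 | 1
0 | 1 | 1 | 0 | 1
0 | 1 | 1 | 1 | 1
1 | 0 | 0 | 0 | 0
1 | 0 | 0 | 1 | 0
1 | 0 | 1 | 0 | 0
1 | 0 | 1 | 1 | 1
1 | 1 | 0 | 0 | 0
1 | 1 | 0 | 1 | 0
1 | 1 | 1 | 0 | 0
1 | 1 | 1 | 1 | 0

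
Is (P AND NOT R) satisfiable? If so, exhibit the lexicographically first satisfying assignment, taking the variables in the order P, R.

P=1, R=0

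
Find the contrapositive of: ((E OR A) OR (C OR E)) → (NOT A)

Contrapositive: A → NOT ((E OR A) OR (C OR E))
Note: A statement and its contrapositive are logically equivalent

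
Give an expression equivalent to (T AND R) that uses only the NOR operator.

((T NOR T) NOR (R NOR R))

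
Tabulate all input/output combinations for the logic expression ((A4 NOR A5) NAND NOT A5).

A4 | A5 | Output
----------------
0 | 0 | 0
0 | 1 | 1
1 | 0 | 1
1 | 1 | 1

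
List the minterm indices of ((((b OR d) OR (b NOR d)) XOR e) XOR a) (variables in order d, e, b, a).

Σm(0, 2, 5, 7, 8, 10, 13, 15) = (NOT d AND NOT e AND NOT b AND NOT a) OR (NOT d AND NOT e AND b AND NOT a) OR (NOT d AND e AND NOT b AND a) OR (NOT d AND e AND b AND a) OR (d AND NOT e AND NOT b AND NOT a) OR (d AND NOT e AND b AND NOT a) OR (d AND e AND NOT b AND a) OR (d AND e AND b AND a)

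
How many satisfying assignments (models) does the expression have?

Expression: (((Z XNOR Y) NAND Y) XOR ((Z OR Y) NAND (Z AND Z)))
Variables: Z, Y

Satisfying assignments: (1,0)
Count: 1 out of 4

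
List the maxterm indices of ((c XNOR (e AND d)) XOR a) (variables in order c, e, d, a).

ΠM(1, 3, 5, 6, 8, 10, 12, 15) = (c OR e OR d OR NOT a) AND (c OR e OR NOT d OR NOT a) AND (c OR NOT e OR d OR NOT a) AND (c OR NOT e OR NOT d OR a) AND (NOT c OR e OR d OR a) AND (NOT c OR e OR NOT d OR a) AND (NOT c OR NOT e OR d OR a) AND (NOT c OR NOT e OR NOT d OR NOT a)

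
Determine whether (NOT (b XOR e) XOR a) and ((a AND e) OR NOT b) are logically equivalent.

No. Counterexample: with a=0, e=1, b=0, Expression 1 = 0 but Expression 2 = 1.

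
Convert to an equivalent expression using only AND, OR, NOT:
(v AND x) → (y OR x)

NOT (v AND x) OR (y OR x)
(Implication elimination: A → B = NOT A OR B)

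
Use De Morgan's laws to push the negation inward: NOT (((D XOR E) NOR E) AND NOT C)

NOT ((D XOR E) NOR E) OR C
De Morgan's: NOT(AND of terms) = OR of negations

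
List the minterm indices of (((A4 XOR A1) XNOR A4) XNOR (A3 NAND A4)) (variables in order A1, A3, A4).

Σm(0, 1, 2, 7) = (NOT A1 AND NOT A3 AND NOT A4) OR (NOT A1 AND NOT A3 AND A4) OR (NOT A1 AND A3 AND NOT A4) OR (A1 AND A3 AND A4)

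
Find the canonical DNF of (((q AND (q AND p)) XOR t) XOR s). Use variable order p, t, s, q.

(NOT p AND NOT t AND s AND NOT q) OR (NOT p AND NOT t AND s AND q) OR (NOT p AND t AND NOT s AND NOT q) OR (NOT p AND t AND NOT s AND q) OR (p AND NOT t AND NOT s AND q) OR (p AND NOT t AND s AND NOT q) OR (p AND t AND NOT s AND NOT q) OR (p AND t AND s AND q)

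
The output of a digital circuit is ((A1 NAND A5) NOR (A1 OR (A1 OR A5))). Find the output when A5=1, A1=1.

Substituting: ((1 NAND 1) NOR (1 OR (1 OR 1)))
= 0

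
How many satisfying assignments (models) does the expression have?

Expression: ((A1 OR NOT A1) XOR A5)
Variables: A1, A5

Satisfying assignments: (0,0), (1,0)
Count: 2 out of 4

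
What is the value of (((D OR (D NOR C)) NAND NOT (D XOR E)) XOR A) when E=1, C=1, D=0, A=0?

Substituting: (((0 OR (0 NOR 1)) NAND NOT (0 XOR 1)) XOR 0)
= 1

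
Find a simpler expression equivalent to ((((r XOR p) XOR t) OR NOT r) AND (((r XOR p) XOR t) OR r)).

By distribution ((E OR v) AND (E OR NOT v) = E):
= ((r XOR p) XOR t)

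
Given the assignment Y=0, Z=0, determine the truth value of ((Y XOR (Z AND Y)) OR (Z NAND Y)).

Substituting: ((0 XOR (0 AND 0)) OR (0 NAND 0))
= 1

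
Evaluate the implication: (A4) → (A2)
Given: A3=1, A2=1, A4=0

Antecedent (A4) = 0; consequent (A2) = 1.
0 → 1 = 1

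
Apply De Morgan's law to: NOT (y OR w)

NOT y AND NOT w
De Morgan's: NOT(OR of terms) = AND of negations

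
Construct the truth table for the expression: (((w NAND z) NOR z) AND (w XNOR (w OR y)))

z | y | w | Output
------------------
0 | 0 | 0 | 0
0 | 0 | 1 | 0
0 | 1 | 0 | 0
0 | 1 | 1 | 0
1 | 0 | 0 | 0
1 | 0 | 1 | 0
1 | 1 | 0 | 0
1 | 1 | 1 | 0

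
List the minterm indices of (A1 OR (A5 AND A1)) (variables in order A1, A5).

Σm(2, 3) = (A1 AND NOT A5) OR (A1 AND A5)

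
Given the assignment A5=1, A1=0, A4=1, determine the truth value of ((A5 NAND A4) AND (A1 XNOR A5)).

Substituting: ((1 NAND 1) AND (0 XNOR 1))
= 0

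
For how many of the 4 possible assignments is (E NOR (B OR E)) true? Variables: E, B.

Satisfying assignments: (0,0)
Count: 1 out of 4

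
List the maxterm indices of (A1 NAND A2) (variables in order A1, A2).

ΠM(3) = (NOT A1 OR NOT A2)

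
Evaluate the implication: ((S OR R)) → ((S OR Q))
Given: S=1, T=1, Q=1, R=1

Antecedent ((S OR R)) = 1; consequent ((S OR Q)) = 1.
1 → 1 = 1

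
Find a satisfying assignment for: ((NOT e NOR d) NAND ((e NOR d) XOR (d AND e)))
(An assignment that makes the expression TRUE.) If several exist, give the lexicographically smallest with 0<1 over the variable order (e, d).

e=0, d=0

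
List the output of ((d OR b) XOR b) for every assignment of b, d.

b | d | Output
--------------
0 | 0 | 0
0 | 1 | 1
1 | 0 | 0
1 | 1 | 0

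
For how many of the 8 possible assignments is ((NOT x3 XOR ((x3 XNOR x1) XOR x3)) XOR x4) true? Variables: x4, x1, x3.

Satisfying assignments: (0,0,1), (0,1,0), (1,0,0), (1,1,1)
Count: 4 out of 8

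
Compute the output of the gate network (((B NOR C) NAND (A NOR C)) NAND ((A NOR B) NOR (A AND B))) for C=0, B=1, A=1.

Substituting: (((1 NOR 0) NAND (1 NOR 0)) NAND ((1 NOR 1) NOR (1 AND 1)))
= 1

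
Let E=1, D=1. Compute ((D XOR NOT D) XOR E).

Substituting: ((1 XOR NOT 1) XOR 1)
= 0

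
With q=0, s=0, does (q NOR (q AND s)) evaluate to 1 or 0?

Substituting: (0 NOR (0 AND 0))
= 1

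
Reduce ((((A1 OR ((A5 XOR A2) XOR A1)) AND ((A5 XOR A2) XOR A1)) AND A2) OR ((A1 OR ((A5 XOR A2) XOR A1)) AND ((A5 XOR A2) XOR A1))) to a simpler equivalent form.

By absorption (E OR (E AND v) = E) then absorption (E AND (E OR v) = E):
= ((A5 XOR A2) XOR A1)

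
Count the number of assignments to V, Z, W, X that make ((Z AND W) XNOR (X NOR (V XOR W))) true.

Satisfying assignments: (0,0,0,1), (0,0,1,0), (0,0,1,1), (0,1,0,1), (1,0,0,0), (1,0,0,1), (1,0,1,1), (1,1,0,0), (1,1,0,1), (1,1,1,0)
Count: 10 out of 16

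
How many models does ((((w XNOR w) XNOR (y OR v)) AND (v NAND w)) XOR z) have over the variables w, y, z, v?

Satisfying assignments: (0,0,0,1), (0,0,1,0), (0,1,0,0), (0,1,0,1), (1,0,1,0), (1,0,1,1), (1,1,0,0), (1,1,1,1)
Count: 8 out of 16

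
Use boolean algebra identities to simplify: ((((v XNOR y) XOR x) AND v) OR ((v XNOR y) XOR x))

By absorption (E OR (E AND v) = E):
= ((v XNOR y) XOR x)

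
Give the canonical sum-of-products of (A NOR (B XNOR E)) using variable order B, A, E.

Σm(1, 4) = (NOT B AND NOT A AND E) OR (B AND NOT A AND NOT E)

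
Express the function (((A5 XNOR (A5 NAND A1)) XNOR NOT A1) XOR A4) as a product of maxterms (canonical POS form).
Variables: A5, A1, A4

ΠM(0, 3, 5, 7) = (A5 OR A1 OR A4) AND (A5 OR NOT A1 OR NOT A4) AND (NOT A5 OR A1 OR NOT A4) AND (NOT A5 OR NOT A1 OR NOT A4)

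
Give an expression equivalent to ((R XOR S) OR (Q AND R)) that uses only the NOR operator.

((((((R NOR S) NOR (R NOR S)) NOR ((R NOR S) NOR (R NOR S))) NOR ((((R NOR R) NOR (S NOR S)) NOR ((R NOR R) NOR (S NOR S))) NOR (((R NOR R) NOR (S NOR S)) NOR ((R NOR R) NOR (S NOR S))))) NOR ((Q NOR Q) NOR (R NOR R))) NOR (((((R NOR S) NOR (R NOR S)) NOR ((R NOR S) NOR (R NOR S))) NOR ((((R NOR R) NOR (S NOR S)) NOR ((R NOR R) NOR (S NOR S))) NOR (((R NOR R) NOR (S NOR S)) NOR ((R NOR R) NOR (S NOR S))))) NOR ((Q NOR Q) NOR (R NOR R))))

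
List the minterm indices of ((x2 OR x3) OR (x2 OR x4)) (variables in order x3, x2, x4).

Σm(1, 2, 3, 4, 5, 6, 7) = (NOT x3 AND NOT x2 AND x4) OR (NOT x3 AND x2 AND NOT x4) OR (NOT x3 AND x2 AND x4) OR (x3 AND NOT x2 AND NOT x4) OR (x3 AND NOT x2 AND x4) OR (x3 AND x2 AND NOT x4) OR (x3 AND x2 AND x4)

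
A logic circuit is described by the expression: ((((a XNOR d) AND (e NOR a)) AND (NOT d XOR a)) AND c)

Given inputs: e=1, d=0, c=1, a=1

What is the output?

Substituting: ((((1 XNOR 0) AND (1 NOR 1)) AND (NOT 0 XOR 1)) AND 1)
= 0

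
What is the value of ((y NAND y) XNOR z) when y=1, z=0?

Substituting: ((1 NAND 1) XNOR 0)
= 1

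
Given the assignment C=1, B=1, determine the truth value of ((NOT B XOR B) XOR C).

Substituting: ((NOT 1 XOR 1) XOR 1)
= 0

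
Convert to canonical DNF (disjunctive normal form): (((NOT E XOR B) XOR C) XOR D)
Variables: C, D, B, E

(NOT C AND NOT D AND NOT B AND NOT E) OR (NOT C AND NOT D AND B AND E) OR (NOT C AND D AND NOT B AND E) OR (NOT C AND D AND B AND NOT E) OR (C AND NOT D AND NOT B AND E) OR (C AND NOT D AND B AND NOT E) OR (C AND D AND NOT B AND NOT E) OR (C AND D AND B AND E)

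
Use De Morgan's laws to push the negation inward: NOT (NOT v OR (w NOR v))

v AND NOT (w NOR v)
De Morgan's: NOT(OR of terms) = AND of negations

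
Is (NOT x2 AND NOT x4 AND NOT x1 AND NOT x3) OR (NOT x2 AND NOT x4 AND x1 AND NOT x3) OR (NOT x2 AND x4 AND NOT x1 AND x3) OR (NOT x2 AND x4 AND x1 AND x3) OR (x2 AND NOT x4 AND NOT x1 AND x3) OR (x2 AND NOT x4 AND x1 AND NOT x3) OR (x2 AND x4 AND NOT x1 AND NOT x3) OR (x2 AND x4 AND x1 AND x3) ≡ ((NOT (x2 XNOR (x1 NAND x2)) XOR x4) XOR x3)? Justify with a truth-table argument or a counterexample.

Yes, they are equivalent — the two output columns agree on all 16 assignments:
x2 | x4 | x1 | x3 | Expression 1 | Expression 2
-----------------------------------------------
0 | 0 | 0 | 0 | 1 | 1
0 | 0 | 0 | 1 | 0 | 0
0 | 0 | 1 | 0 | 1 | 1
0 | 0 | 1 | 1 | 0 | 0
0 | 1 | 0 | 0 | 0 | 0
0 | 1 | 0 | 1 | 1 | 1
0 | 1 | 1 | 0 | 0 | 0
0 | 1 | 1 | 1 | 1 | 1
1 | 0 | 0 | 0 | 0 | 0
1 | 0 | 0 | 1 | 1 | 1
1 | 0 | 1 | 0 | 1 | 1
1 | 0 | 1 | 1 | 0 | 0
1 | 1 | 0 | 0 | 1 | 1
1 | 1 | 0 | 1 | 0 | 0
1 | 1 | 1 | 0 | 0 | 0
1 | 1 | 1 | 1 | 1 | 1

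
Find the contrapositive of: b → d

Contrapositive: NOT d → NOT b
Note: A statement and its contrapositive are logically equivalent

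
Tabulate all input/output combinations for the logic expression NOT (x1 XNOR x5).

x1 | x5 | Output
----------------
0 | 0 | 0
0 | 1 | 1
1 | 0 | 1
1 | 1 | 0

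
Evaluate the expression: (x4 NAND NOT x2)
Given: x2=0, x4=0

Substituting: (0 NAND NOT 0)
= 1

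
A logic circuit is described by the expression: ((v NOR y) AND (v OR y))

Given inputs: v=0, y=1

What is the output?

Substituting: ((0 NOR 1) AND (0 OR 1))
= 0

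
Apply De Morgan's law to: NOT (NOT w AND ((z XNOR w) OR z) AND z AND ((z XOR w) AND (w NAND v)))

w OR NOT ((z XNOR w) OR z) OR NOT z OR NOT ((z XOR w) AND (w NAND v))
De Morgan's: NOT(AND of terms) = OR of negations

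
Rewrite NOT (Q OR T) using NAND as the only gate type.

(((Q NAND Q) NAND (T NAND T)) NAND ((Q NAND Q) NAND (T NAND T)))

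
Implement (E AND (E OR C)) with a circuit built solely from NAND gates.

((E NAND ((E NAND E) NAND (C NAND C))) NAND (E NAND ((E NAND E) NAND (C NAND C))))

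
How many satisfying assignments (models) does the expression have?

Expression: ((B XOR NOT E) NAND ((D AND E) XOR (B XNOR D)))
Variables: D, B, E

Satisfying assignments: (0,0,1), (0,1,0), (0,1,1), (1,0,0), (1,0,1), (1,1,0), (1,1,1)
Count: 7 out of 8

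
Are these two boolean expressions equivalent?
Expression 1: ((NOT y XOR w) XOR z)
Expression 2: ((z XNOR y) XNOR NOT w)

Yes, they are equivalent — the two output columns agree on all 8 assignments:
w | z | y | Expression 1 | Expression 2
---------------------------------------
0 | 0 | 0 | 1 | 1
0 | 0 | 1 | 0 | 0
0 | 1 | 0 | 0 | 0
0 | 1 | 1 | 1 | 1
1 | 0 | 0 | 0 | 0
1 | 0 | 1 | 1 | 1
1 | 1 | 0 | 1 | 1
1 | 1 | 1 | 0 | 0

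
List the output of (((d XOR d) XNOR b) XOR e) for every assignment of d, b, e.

d | b | e | Output
------------------
0 | 0 | 0 | 1
0 | 0 | 1 | 0
0 | 1 | 0 | 0
0 | 1 | 1 | 1
1 | 0 | 0 | 1
1 | 0 | 1 | 0
1 | 1 | 0 | 0
1 | 1 | 1 | 1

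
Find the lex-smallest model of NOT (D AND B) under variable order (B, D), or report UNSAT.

B=0, D=0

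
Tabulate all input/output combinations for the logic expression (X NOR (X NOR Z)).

Z | X | Output
--------------
0 | 0 | 0
0 | 1 | 0
1 | 0 | 1
1 | 1 | 0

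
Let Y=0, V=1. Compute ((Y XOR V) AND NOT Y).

Substituting: ((0 XOR 1) AND NOT 0)
= 1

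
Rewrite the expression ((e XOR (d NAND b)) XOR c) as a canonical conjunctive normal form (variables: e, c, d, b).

(e OR c OR NOT d OR NOT b) AND (e OR NOT c OR d OR b) AND (e OR NOT c OR d OR NOT b) AND (e OR NOT c OR NOT d OR b) AND (NOT e OR c OR d OR b) AND (NOT e OR c OR d OR NOT b) AND (NOT e OR c OR NOT d OR b) AND (NOT e OR NOT c OR NOT d OR NOT b)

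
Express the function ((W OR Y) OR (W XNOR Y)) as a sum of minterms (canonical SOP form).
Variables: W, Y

Σm(0, 1, 2, 3) = (NOT W AND NOT Y) OR (NOT W AND Y) OR (W AND NOT Y) OR (W AND Y)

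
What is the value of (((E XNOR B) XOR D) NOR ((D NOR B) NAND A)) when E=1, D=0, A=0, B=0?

Substituting: (((1 XNOR 0) XOR 0) NOR ((0 NOR 0) NAND 0))
= 0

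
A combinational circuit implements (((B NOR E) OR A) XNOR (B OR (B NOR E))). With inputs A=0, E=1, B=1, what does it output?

Substituting: (((1 NOR 1) OR 0) XNOR (1 OR (1 NOR 1)))
= 0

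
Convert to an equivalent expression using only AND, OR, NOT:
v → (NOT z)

NOT v OR (NOT z)
(Implication elimination: A → B = NOT A OR B)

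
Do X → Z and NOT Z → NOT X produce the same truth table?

Yes, Contrapositive is always equivalent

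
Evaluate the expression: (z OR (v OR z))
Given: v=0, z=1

Substituting: (1 OR (0 OR 1))
= 1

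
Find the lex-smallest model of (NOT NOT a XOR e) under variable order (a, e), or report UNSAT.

a=0, e=1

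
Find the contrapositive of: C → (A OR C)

Contrapositive: NOT (A OR C) → NOT C
Note: A statement and its contrapositive are logically equivalent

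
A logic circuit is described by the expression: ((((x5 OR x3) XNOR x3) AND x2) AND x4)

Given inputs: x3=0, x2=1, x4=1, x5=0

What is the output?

Substituting: ((((0 OR 0) XNOR 0) AND 1) AND 1)
= 1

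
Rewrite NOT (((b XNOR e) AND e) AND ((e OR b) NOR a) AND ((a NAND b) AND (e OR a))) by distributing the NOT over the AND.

NOT ((b XNOR e) AND e) OR NOT ((e OR b) NOR a) OR NOT ((a NAND b) AND (e OR a))
De Morgan's: NOT(AND of terms) = OR of negations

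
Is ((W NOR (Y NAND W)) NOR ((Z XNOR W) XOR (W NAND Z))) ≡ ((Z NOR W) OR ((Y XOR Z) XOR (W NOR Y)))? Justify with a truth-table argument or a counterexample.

No. Counterexample: with W=1, Y=0, Z=1, Expression 1 = 0 but Expression 2 = 1.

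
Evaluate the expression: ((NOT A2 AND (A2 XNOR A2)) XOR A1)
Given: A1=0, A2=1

Substituting: ((NOT 1 AND (1 XNOR 1)) XOR 0)
= 0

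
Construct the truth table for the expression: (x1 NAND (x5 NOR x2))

x5 | x1 | x2 | Output
---------------------
0 | 0 | 0 | 1
0 | 0 | 1 | 1
0 | 1 | 0 | 0
0 | 1 | 1 | 1
1 | 0 | 0 | 1
1 | 0 | 1 | 1
1 | 1 | 0 | 1
1 | 1 | 1 | 1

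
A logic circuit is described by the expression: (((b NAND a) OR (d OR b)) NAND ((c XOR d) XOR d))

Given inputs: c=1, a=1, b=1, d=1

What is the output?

Substituting: (((1 NAND 1) OR (1 OR 1)) NAND ((1 XOR 1) XOR 1))
= 0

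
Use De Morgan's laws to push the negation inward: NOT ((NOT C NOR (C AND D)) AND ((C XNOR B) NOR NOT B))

NOT (NOT C NOR (C AND D)) OR NOT ((C XNOR B) NOR NOT B)
De Morgan's: NOT(AND of terms) = OR of negations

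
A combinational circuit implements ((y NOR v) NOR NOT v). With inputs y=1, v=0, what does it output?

Substituting: ((1 NOR 0) NOR NOT 0)
= 0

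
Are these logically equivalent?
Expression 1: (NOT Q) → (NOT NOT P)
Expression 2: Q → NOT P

No, Inverse is not equivalent to original (counterexample: P=0, Q=0)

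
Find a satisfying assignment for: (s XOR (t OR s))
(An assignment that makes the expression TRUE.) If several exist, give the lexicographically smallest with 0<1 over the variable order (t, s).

t=1, s=0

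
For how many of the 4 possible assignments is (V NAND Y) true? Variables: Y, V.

Satisfying assignments: (0,0), (0,1), (1,0)
Count: 3 out of 4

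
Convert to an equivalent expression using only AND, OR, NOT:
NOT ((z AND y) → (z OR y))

(z AND y) AND NOT (z OR y)
(Negated implication: NOT(A → B) = A AND NOT B)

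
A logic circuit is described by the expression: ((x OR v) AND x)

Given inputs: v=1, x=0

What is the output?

Substituting: ((0 OR 1) AND 0)
= 0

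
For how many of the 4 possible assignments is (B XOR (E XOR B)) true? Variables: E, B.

Satisfying assignments: (1,0), (1,1)
Count: 2 out of 4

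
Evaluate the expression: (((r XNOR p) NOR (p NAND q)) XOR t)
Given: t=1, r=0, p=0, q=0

Substituting: (((0 XNOR 0) NOR (0 NAND 0)) XOR 1)
= 1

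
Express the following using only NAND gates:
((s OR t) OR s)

((((s NAND s) NAND (t NAND t)) NAND ((s NAND s) NAND (t NAND t))) NAND (s NAND s))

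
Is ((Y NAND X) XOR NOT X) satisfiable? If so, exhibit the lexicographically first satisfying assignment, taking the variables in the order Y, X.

Y=0, X=1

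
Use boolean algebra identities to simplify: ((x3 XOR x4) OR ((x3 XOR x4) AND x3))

By absorption (E OR (E AND v) = E):
= (x3 XOR x4)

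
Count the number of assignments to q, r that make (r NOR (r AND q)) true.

Satisfying assignments: (0,0), (1,0)
Count: 2 out of 4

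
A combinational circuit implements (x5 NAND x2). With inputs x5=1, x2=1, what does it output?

Substituting: (1 NAND 1)
= 0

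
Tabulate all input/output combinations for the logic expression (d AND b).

b | d | Output
--------------
0 | 0 | 0
0 | 1 | 0
1 | 0 | 0
1 | 1 | 1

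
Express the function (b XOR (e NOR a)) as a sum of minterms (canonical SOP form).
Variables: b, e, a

Σm(0, 5, 6, 7) = (NOT b AND NOT e AND NOT a) OR (b AND NOT e AND a) OR (b AND e AND NOT a) OR (b AND e AND a)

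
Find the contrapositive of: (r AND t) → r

Contrapositive: NOT r → NOT (r AND t)
Note: A statement and its contrapositive are logically equivalent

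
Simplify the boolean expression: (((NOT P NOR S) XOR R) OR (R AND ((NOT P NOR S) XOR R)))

By absorption (E OR (E AND v) = E):
= ((NOT P NOR S) XOR R)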